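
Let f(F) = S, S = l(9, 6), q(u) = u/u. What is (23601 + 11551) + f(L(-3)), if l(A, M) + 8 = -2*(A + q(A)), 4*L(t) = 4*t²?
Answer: 35124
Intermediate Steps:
q(u) = 1
L(t) = t² (L(t) = (4*t²)/4 = t²)
l(A, M) = -10 - 2*A (l(A, M) = -8 - 2*(A + 1) = -8 - 2*(1 + A) = -8 + (-2 - 2*A) = -10 - 2*A)
S = -28 (S = -10 - 2*9 = -10 - 18 = -28)
f(F) = -28
(23601 + 11551) + f(L(-3)) = (23601 + 11551) - 28 = 35152 - 28 = 35124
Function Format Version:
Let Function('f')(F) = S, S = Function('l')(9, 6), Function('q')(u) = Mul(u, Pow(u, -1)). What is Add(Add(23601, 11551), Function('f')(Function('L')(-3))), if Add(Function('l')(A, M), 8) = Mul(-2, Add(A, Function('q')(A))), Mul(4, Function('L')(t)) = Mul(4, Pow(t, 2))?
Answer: 35124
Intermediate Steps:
Function('q')(u) = 1
Function('L')(t) = Pow(t, 2) (Function('L')(t) = Mul(Rational(1, 4), Mul(4, Pow(t, 2))) = Pow(t, 2))
Function('l')(A, M) = Add(-10, Mul(-2, A)) (Function('l')(A, M) = Add(-8, Mul(-2, Add(A, 1))) = Add(-8, Mul(-2, Add(1, A))) = Add(-8, Add(-2, Mul(-2, A))) = Add(-10, Mul(-2, A)))
S = -28 (S = Add(-10, Mul(-2, 9)) = Add(-10, -18) = -28)
Function('f')(F) = -28
Add(Add(23601, 11551), Function('f')(Function('L')(-3))) = Add(Add(23601, 11551), -28) = Add(35152, -28) = 35124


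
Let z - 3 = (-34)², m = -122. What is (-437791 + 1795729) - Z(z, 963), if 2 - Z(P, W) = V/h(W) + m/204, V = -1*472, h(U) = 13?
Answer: 1800574199/1326 ≈ 1.3579e+6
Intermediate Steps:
V = -472
z = 1159 (z = 3 + (-34)² = 3 + 1156 = 1159)
Z(P, W) = 51589/1326 (Z(P, W) = 2 - (-472/13 - 122/204) = 2 - (-472*1/13 - 122*1/204) = 2 - (-472/13 - 61/102) = 2 - 1*(-48937/1326) = 2 + 48937/1326 = 51589/1326)
(-437791 + 1795729) - Z(z, 963) = (-437791 + 1795729) - 1*51589/1326 = 1357938 - 51589/1326 = 1800574199/1326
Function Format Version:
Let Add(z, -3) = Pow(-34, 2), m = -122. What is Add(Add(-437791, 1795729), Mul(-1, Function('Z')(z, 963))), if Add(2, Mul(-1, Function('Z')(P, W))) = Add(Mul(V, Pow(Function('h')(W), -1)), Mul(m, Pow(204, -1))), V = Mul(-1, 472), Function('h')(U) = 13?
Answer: Rational(1800574199, 1326) ≈ 1.3579e+6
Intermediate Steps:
V = -472
z = 1159 (z = Add(3, Pow(-34, 2)) = Add(3, 1156) = 1159)
Function('Z')(P, W) = Rational(51589, 1326) (Function('Z')(P, W) = Add(2, Mul(-1, Add(Mul(-472, Pow(13, -1)), Mul(-122, Pow(204, -1))))) = Add(2, Mul(-1, Add(Mul(-472, Rational(1, 13)), Mul(-122, Rational(1, 204))))) = Add(2, Mul(-1, Add(Rational(-472, 13), Rational(-61, 102)))) = Add(2, Mul(-1, Rational(-48937, 1326))) = Add(2, Rational(48937, 1326)) = Rational(51589, 1326))
Add(Add(-437791, 1795729), Mul(-1, Function('Z')(z, 963))) = Add(Add(-437791, 1795729), Mul(-1, Rational(51589, 1326))) = Add(1357938, Rational(-51589, 1326)) = Rational(1800574199, 1326)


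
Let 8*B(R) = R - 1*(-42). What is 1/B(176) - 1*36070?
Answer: -3931626/109 ≈ -36070.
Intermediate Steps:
B(R) = 21/4 + R/8 (B(R) = (R - 1*(-42))/8 = (R + 42)/8 = (42 + R)/8 = 21/4 + R/8)
1/B(176) - 1*36070 = 1/(21/4 + (⅛)*176) - 1*36070 = 1/(21/4 + 22) - 36070 = 1/(109/4) - 36070 = 4/109 - 36070 = -3931626/109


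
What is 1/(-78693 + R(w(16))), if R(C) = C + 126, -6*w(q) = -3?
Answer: -2/157133 ≈ -1.2728e-5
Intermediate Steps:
w(q) = ½ (w(q) = -⅙*(-3) = ½)
R(C) = 126 + C
1/(-78693 + R(w(16))) = 1/(-78693 + (126 + ½)) = 1/(-78693 + 253/2) = 1/(-157133/2) = -2/157133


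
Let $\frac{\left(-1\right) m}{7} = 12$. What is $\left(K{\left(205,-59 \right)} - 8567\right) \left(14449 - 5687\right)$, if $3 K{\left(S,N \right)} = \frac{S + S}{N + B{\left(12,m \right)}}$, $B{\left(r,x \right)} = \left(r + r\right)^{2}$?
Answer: $- \frac{116420755334}{1551} \approx -7.5062 \cdot 10^{7}$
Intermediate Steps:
$m = -84$ ($m = \left(-7\right) 12 = -84$)
$B{\left(r,x \right)} = 4 r^{2}$ ($B{\left(r,x \right)} = \left(2 r\right)^{2} = 4 r^{2}$)
$K{\left(S,N \right)} = \frac{2 S}{3 \left(576 + N\right)}$ ($K{\left(S,N \right)} = \frac{\left(S + S\right) \frac{1}{N + 4 \cdot 12^{2}}}{3} = \frac{2 S \frac{1}{N + 4 \cdot 144}}{3} = \frac{2 S \frac{1}{N + 576}}{3} = \frac{2 S \frac{1}{576 + N}}{3} = \frac{2 S}{3 \left(576 + N\right)}$)
$\left(K{\left(205,-59 \right)} - 8567\right) \left(14449 - 5687\right) = \left(\frac{2}{3} \cdot 205 \frac{1}{576 - 59} - 8567\right) \left(14449 - 5687\right) = \left(\frac{2}{3} \cdot 205 \cdot \frac{1}{517} - 8567\right) 8762 = \left(\frac{410}{1551} - 8567\right) 8762 = \left(- \frac{13287007}{1551}\right) 8762 = - \frac{116420755334}{1551}$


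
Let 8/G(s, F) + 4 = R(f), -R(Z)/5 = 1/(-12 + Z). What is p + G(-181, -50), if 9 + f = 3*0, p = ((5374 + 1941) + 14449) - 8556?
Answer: 1043264/79 ≈ 13206.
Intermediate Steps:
p = 13208 (p = (7315 + 14449) - 8556 = 21764 - 8556 = 13208)
f = -9 (f = -9 + 3*0 = -9 + 0 = -9)
R(Z) = -5/(-12 + Z)
G(s, F) = -168/79 (G(s, F) = 8/(-4 - 5/(-12 - 9)) = 8/(-4 - 5/(-21)) = 8/(-4 - 5*(-1/21)) = 8/(-4 + 5/21) = 8/(-79/21) = 8*(-21/79) = -168/79)
p + G(-181, -50) = 13208 - 168/79 = 1043264/79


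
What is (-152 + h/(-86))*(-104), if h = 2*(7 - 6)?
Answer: 679848/43 ≈ 15810.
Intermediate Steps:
h = 2 (h = 2*1 = 2)
(-152 + h/(-86))*(-104) = (-152 + 2/(-86))*(-104) = (-152 + 2*(-1/86))*(-104) = (-152 - 1/43)*(-104) = -6537/43*(-104) = 679848/43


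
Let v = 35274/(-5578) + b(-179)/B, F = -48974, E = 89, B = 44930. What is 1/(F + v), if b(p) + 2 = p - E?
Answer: -12530977/613771385942 ≈ -2.0416e-5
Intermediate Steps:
b(p) = -91 + p (b(p) = -2 + (p - 1*89) = -2 + (p - 89) = -2 + (-89 + p) = -91 + p)
v = -79318344/12530977 (v = 35274/(-5578) + (-91 - 179)/44930 = 35274*(-1/5578) - 270*1/44930 = -17637/2789 - 27/4493 = -79318344/12530977 ≈ -6.3298)
1/(F + v) = 1/(-48974 - 79318344/12530977) = 1/(-613771385942/12530977) = -12530977/613771385942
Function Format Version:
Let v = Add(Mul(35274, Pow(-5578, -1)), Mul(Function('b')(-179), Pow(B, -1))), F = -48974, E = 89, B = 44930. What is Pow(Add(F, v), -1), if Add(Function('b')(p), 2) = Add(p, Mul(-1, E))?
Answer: Rational(-12530977, 613771385942) ≈ -2.0416e-5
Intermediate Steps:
Function('b')(p) = Add(-91, p) (Function('b')(p) = Add(-2, Add(p, Mul(-1, 89))) = Add(-2, Add(p, -89)) = Add(-2, Add(-89, p)) = Add(-91, p))
v = Rational(-79318344, 12530977) (v = Add(Mul(35274, Pow(-5578, -1)), Mul(Add(-91, -179), Pow(44930, -1))) = Add(Mul(35274, Rational(-1, 5578)), Mul(-270, Rational(1, 44930))) = Add(Rational(-17637, 2789), Rational(-27, 4493)) = Rational(-79318344, 12530977) ≈ -6.3298)
Pow(Add(F, v), -1) = Pow(Add(-48974, Rational(-79318344, 12530977)), -1) = Pow(Rational(-613771385942, 12530977), -1) = Rational(-12530977, 613771385942)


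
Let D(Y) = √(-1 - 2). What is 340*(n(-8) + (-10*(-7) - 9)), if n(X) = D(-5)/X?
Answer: 20740 - 85*I*√3/2 ≈ 20740.0 - 73.612*I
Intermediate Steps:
D(Y) = I*√3 (D(Y) = √(-3) = I*√3)
n(X) = I*√3/X (n(X) = (I*√3)/X = I*√3/X)
340*(n(-8) + (-10*(-7) - 9)) = 340*(I*√3/(-8) + (-10*(-7) - 9)) = 340*(I*√3*(-⅛) + (70 - 9)) = 340*(-I*√3/8 + 61) = 340*(61 - I*√3/8) = 20740 - 85*I*√3/2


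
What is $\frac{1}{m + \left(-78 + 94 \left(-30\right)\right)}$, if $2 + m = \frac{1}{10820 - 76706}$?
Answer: $- \frac{65886}{191069401} \approx -0.00034483$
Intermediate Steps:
$m = - \frac{131773}{65886}$ ($m = -2 + \frac{1}{10820 - 76706} = -2 + \frac{1}{-65886} = -2 - \frac{1}{65886} = - \frac{131773}{65886} \approx -2.0$)
$\frac{1}{m + \left(-78 + 94 \left(-30\right)\right)} = \frac{1}{- \frac{131773}{65886} + \left(-78 + 94 \left(-30\right)\right)} = \frac{1}{- \frac{131773}{65886} - 2898} = \frac{1}{- \frac{191069401}{65886}} = - \frac{65886}{191069401}$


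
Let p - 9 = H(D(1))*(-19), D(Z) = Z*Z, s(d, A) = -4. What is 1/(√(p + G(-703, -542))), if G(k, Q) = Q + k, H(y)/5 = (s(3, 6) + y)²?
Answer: -I*√2091/2091 ≈ -0.021869*I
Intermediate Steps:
D(Z) = Z²
H(y) = 5*(-4 + y)²
p = -846 (p = 9 + (5*(-4 + 1²)²)*(-19) = 9 + (5*(-4 + 1)²)*(-19) = 9 + (5*(-3)²)*(-19) = 9 + (5*9)*(-19) = 9 + 45*(-19) = 9 - 855 = -846)
1/(√(p + G(-703, -542))) = 1/(√(-846 + (-542 - 703))) = 1/(√(-846 - 1245)) = 1/(√(-2091)) = 1/(I*√2091) = -I*√2091/2091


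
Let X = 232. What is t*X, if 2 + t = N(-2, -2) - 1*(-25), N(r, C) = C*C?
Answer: 6264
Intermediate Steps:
N(r, C) = C**2
t = 27 (t = -2 + ((-2)**2 - 1*(-25)) = -2 + (4 + 25) = -2 + 29 = 27)
t*X = 27*232 = 6264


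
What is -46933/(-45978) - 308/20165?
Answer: 932242721/927146370 ≈ 1.0055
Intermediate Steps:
-46933/(-45978) - 308/20165 = -46933*(-1/45978) - 308*1/20165 = 46933/45978 - 308/20165 = 932242721/927146370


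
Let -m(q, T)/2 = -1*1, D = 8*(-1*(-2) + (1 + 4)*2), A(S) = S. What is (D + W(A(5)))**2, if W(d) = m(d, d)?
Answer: 9604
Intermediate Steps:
D = 96 (D = 8*(2 + 5*2) = 8*(2 + 10) = 8*12 = 96)
m(q, T) = 2 (m(q, T) = -(-2) = -2*(-1) = 2)
W(d) = 2
(D + W(A(5)))**2 = (96 + 2)**2 = 98**2 = 9604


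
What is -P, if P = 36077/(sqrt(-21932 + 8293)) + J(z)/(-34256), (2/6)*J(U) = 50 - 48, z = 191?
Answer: 3/17128 + 36077*I*sqrt(13639)/13639 ≈ 0.00017515 + 308.92*I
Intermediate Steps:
J(U) = 6 (J(U) = 3*(50 - 48) = 3*2 = 6)
P = -3/17128 - 36077*I*sqrt(13639)/13639 (P = 36077/(sqrt(-21932 + 8293)) + 6/(-34256) = 36077/(sqrt(-13639)) + 6*(-1/34256) = 36077/((I*sqrt(13639))) - 3/17128 = 36077*(-I*sqrt(13639)/13639) - 3/17128 = -36077*I*sqrt(13639)/13639 - 3/17128 = -3/17128 - 36077*I*sqrt(13639)/13639 ≈ -0.00017515 - 308.92*I)
-P = -(-3/17128 - 36077*I*sqrt(13639)/13639) = 3/17128 + 36077*I*sqrt(13639)/13639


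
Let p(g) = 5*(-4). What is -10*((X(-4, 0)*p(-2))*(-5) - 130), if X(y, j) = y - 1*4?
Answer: 9300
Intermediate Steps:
X(y, j) = -4 + y (X(y, j) = y - 4 = -4 + y)
p(g) = -20
-10*((X(-4, 0)*p(-2))*(-5) - 130) = -10*(((-4 - 4)*(-20))*(-5) - 130) = -10*(-8*(-20)*(-5) - 130) = -10*(160*(-5) - 130) = -10*(-800 - 130) = -10*(-930) = 9300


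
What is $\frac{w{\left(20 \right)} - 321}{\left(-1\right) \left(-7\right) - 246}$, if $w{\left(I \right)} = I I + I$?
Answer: $- \frac{99}{239} \approx -0.41423$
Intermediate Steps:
$w{\left(I \right)} = I + I^{2}$ ($w{\left(I \right)} = I^{2} + I = I + I^{2}$)
$\frac{w{\left(20 \right)} - 321}{\left(-1\right) \left(-7\right) - 246} = \frac{20 \left(1 + 20\right) - 321}{\left(-1\right) \left(-7\right) - 246} = \frac{20 \cdot 21 - 321}{7 - 246} = \frac{420 - 321}{-239} = 99 \left(- \frac{1}{239}\right) = - \frac{99}{239}$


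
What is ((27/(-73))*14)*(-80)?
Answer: 30240/73 ≈ 414.25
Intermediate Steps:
((27/(-73))*14)*(-80) = ((27*(-1/73))*14)*(-80) = -27/73*14*(-80) = -378/73*(-80) = 30240/73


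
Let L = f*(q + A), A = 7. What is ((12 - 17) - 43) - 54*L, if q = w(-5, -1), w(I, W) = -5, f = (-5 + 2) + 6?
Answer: -372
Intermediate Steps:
f = 3 (f = -3 + 6 = 3)
q = -5
L = 6 (L = 3*(-5 + 7) = 3*2 = 6)
((12 - 17) - 43) - 54*L = ((12 - 17) - 43) - 54*6 = (-5 - 43) - 324 = -48 - 324 = -372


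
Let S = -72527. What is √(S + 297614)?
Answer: √225087 ≈ 474.43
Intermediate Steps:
√(S + 297614) = √(-72527 + 297614) = √225087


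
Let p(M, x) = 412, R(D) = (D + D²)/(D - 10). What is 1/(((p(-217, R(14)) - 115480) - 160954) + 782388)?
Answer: 1/506366 ≈ 1.9749e-6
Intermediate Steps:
R(D) = (D + D²)/(-10 + D)
1/(((p(-217, R(14)) - 115480) - 160954) + 782388) = 1/(((412 - 115480) - 160954) + 782388) = 1/((-115068 - 160954) + 782388) = 1/(-276022 + 782388) = 1/506366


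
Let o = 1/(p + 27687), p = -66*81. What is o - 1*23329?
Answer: -521193188/22341 ≈ -23329.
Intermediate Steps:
p = -5346
o = 1/22341 (o = 1/(-5346 + 27687) = 1/22341 ≈ 4.4761e-5)
o - 1*23329 = 1/22341 - 1*23329 = 1/22341 - 23329 = -521193188/22341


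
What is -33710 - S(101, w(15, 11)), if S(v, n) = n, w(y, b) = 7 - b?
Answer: -33706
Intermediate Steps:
-33710 - S(101, w(15, 11)) = -33710 - (7 - 1*11) = -33710 - (7 - 11) = -33710 - 1*(-4) = -33710 + 4 = -33706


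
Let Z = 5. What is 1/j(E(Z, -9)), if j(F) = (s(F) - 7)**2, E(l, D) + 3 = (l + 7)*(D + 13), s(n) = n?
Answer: 1/1444 ≈ 0.00069252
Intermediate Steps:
E(l, D) = -3 + (7 + l)*(13 + D) (E(l, D) = -3 + (l + 7)*(D + 13) = -3 + (7 + l)*(13 + D))
j(F) = (-7 + F)**2 (j(F) = (F - 7)**2 = (-7 + F)**2)
1/j(E(Z, -9)) = 1/((-7 + (88 + 7*(-9) + 13*5 - 9*5))**2) = 1/((-7 + (88 - 63 + 65 - 45))**2) = 1/((-7 + 45)**2) = 1/(38**2) = 1/1444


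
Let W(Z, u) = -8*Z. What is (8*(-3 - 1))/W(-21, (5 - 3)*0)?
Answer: -4/21 ≈ -0.19048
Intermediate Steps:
(8*(-3 - 1))/W(-21, (5 - 3)*0) = (8*(-3 - 1))/((-8*(-21))) = (8*(-4))/168 = -32*1/168 = -4/21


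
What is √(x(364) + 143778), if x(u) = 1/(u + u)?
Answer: √19050010070/364 ≈ 379.18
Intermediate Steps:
x(u) = 1/(2*u)
√(x(364) + 143778) = √((½)/364 + 143778) = √((½)*(1/364) + 143778) = √(1/728 + 143778) = √(104670385/728) = √19050010070/364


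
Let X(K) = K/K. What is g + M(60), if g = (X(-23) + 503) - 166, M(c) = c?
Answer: 398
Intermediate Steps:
X(K) = 1
g = 338 (g = (1 + 503) - 166 = 504 - 166 = 338)
g + M(60) = 338 + 60 = 398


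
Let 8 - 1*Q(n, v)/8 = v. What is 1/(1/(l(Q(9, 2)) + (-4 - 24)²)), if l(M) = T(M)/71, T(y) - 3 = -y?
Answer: 55619/71 ≈ 783.37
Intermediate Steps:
Q(n, v) = 64 - 8*v
T(y) = 3 - y
l(M) = 3/71 - M/71 (l(M) = (3 - M)/71 = (3 - M)*(1/71) = 3/71 - M/71)
1/(1/(l(Q(9, 2)) + (-4 - 24)²)) = 1/(1/((3/71 - (64 - 8*2)/71) + (-4 - 24)²)) = 1/(1/((3/71 - (64 - 16)/71) + (-28)²)) = 1/(1/((3/71 - 1/71*48) + 784)) = 1/(1/((3/71 - 48/71) + 784)) = 1/(1/(-45/71 + 784)) = 1/(1/(55619/71)) = 1/(71/55619) = 55619/71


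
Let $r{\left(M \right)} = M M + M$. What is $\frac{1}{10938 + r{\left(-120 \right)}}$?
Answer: $\frac{1}{25218} \approx 3.9654 \cdot 10^{-5}$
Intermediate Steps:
$r{\left(M \right)} = M + M^{2}$ ($r{\left(M \right)} = M^{2} + M = M + M^{2}$)
$\frac{1}{10938 + r{\left(-120 \right)}} = \frac{1}{10938 - 120 \left(1 - 120\right)} = \frac{1}{10938 - -14280} = \frac{1}{10938 + 14280} = \frac{1}{25218}$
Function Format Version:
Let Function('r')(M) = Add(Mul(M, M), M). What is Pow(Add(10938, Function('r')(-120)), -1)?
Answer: Rational(1, 25218) ≈ 3.9654e-5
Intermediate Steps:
Function('r')(M) = Add(M, Pow(M, 2)) (Function('r')(M) = Add(Pow(M, 2), M) = Add(M, Pow(M, 2)))
Pow(Add(10938, Function('r')(-120)), -1) = Pow(Add(10938, Mul(-120, Add(1, -120))), -1) = Pow(Add(10938, Mul(-120, -119)), -1) = Pow(Add(10938, 14280), -1) = Pow(25218, -1) = Rational(1, 25218)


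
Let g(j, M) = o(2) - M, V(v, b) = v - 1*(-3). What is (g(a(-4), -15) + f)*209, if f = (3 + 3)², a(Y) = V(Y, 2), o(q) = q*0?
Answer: 10659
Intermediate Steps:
o(q) = 0
V(v, b) = 3 + v (V(v, b) = v + 3 = 3 + v)
a(Y) = 3 + Y
g(j, M) = -M (g(j, M) = 0 - M = -M)
f = 36 (f = 6² = 36)
(g(a(-4), -15) + f)*209 = (-1*(-15) + 36)*209 = (15 + 36)*209 = 51*209 = 10659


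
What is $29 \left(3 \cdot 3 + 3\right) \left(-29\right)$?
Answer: $-10092$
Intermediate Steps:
$29 \left(3 \cdot 3 + 3\right) \left(-29\right) = 29 \left(9 + 3\right) \left(-29\right) = 29 \cdot 12 \left(-29\right) = 348 \left(-29\right) = -10092$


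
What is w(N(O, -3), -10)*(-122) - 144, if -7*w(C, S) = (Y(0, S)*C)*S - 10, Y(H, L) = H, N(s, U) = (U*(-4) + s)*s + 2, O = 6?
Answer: -2228/7 ≈ -318.29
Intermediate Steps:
N(s, U) = 2 + s*(s - 4*U) (N(s, U) = (-4*U + s)*s + 2 = (s - 4*U)*s + 2 = s*(s - 4*U) + 2 = 2 + s*(s - 4*U))
w(C, S) = 10/7 (w(C, S) = -((0*C)*S - 10)/7 = -(0*S - 10)/7 = -(0 - 10)/7 = -⅐*(-10) = 10/7)
w(N(O, -3), -10)*(-122) - 144 = (10/7)*(-122) - 144 = -1220/7 - 144 = -2228/7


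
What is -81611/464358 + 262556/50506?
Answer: 58899066941/11726432574 ≈ 5.0228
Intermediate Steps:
-81611/464358 + 262556/50506 = -81611*1/464358 + 262556*(1/50506) = -81611/464358 + 131278/25253 = 58899066941/11726432574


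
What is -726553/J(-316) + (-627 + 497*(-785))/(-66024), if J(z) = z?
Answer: 6011677403/2607948 ≈ 2305.1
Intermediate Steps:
-726553/J(-316) + (-627 + 497*(-785))/(-66024) = -726553/(-316) + (-627 + 497*(-785))/(-66024) = -726553*(-1/316) + (-627 - 390145)*(-1/66024) = 726553/316 - 390772*(-1/66024) = 726553/316 + 97693/16506 = 6011677403/2607948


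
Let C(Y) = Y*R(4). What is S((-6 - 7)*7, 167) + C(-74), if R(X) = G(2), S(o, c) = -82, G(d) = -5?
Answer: 288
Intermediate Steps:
R(X) = -5
C(Y) = -5*Y (C(Y) = Y*(-5) = -5*Y)
S((-6 - 7)*7, 167) + C(-74) = -82 - 5*(-74) = -82 + 370 = 288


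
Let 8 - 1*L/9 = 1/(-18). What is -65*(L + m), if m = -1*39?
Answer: -4355/2 ≈ -2177.5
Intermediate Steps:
L = 145/2 (L = 72 - 9/(-18) = 72 - 9*(-1/18) = 72 + 1/2 = 145/2 ≈ 72.500)
m = -39
-65*(L + m) = -65*(145/2 - 39) = -65*67/2 = -4355/2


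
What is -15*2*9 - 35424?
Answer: -35694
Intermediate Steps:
-15*2*9 - 35424 = -30*9 - 35424 = -270 - 35424 = -35694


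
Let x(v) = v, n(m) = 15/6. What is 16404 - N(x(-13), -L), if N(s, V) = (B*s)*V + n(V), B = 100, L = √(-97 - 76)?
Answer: 32803/2 - 1300*I*√173 ≈ 16402.0 - 17099.0*I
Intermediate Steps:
n(m) = 5/2 (n(m) = 15*(⅙) = 5/2)
L = I*√173 (L = √(-173) = I*√173 ≈ 13.153*I)
N(s, V) = 5/2 + 100*V*s (N(s, V) = (100*s)*V + 5/2 = 100*V*s + 5/2 = 5/2 + 100*V*s)
16404 - N(x(-13), -L) = 16404 - (5/2 + 100*(-I*√173)*(-13)) = 16404 - (5/2 + 1300*I*√173) = 16404 + (-5/2 - 1300*I*√173) = 32803/2 - 1300*I*√173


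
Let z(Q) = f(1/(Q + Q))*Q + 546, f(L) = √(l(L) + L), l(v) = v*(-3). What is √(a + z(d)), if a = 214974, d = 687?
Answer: √(215520 + I*√687) ≈ 464.24 + 0.028*I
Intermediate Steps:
l(v) = -3*v
f(L) = √2*√(-L) (f(L) = √(-3*L + L) = √(-2*L) = √2*√(-L))
z(Q) = 546 + Q*√(-1/Q) (z(Q) = (√2*√(-1/(Q + Q)))*Q + 546 = (√2*√(-1/(2*Q)))*Q + 546 = (√2*(√2*√(-1/Q)/2))*Q + 546 = √(-1/Q)*Q + 546 = Q*√(-1/Q) + 546 = 546 + Q*√(-1/Q))
√(a + z(d)) = √(214974 + (546 + 687*√(-1/687))) = √(214974 + (546 + 687*(I*√687/687))) = √(214974 + (546 + I*√687)) = √(215520 + I*√687)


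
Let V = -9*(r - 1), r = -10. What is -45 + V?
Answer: 54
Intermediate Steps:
V = 99 (V = -9*(-10 - 1) = -9*(-11) = 99)
-45 + V = -45 + 99 = 54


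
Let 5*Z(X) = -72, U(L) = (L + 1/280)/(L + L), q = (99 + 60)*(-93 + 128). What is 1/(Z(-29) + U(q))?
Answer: -3116400/43317959 ≈ -0.071942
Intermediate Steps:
q = 5565 (q = 159*35 = 5565)
U(L) = (1/280 + L)/(2*L) (U(L) = (L + 1/280)/((2*L)) = (1/280 + L)*(1/(2*L)) = (1/280 + L)/(2*L))
Z(X) = -72/5 (Z(X) = (1/5)*(-72) = -72/5)
1/(Z(-29) + U(q)) = 1/(-72/5 + (1/560)*(1 + 280*5565)/5565) = 1/(-72/5 + (1/560)*(1/5565)*(1 + 1558200)) = 1/(-72/5 + (1/560)*(1/5565)*1558201) = 1/(-72/5 + 1558201/3116400) = 1/(-43317959/3116400) = -3116400/43317959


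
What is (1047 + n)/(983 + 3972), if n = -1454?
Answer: -407/4955 ≈ -0.082139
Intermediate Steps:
(1047 + n)/(983 + 3972) = (1047 - 1454)/(983 + 3972) = -407/4955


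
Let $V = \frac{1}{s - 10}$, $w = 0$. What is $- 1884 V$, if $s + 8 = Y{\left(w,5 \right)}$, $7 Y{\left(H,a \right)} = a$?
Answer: $\frac{13188}{121} \approx 108.99$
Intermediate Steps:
$Y{\left(H,a \right)} = \frac{a}{7}$
$s = - \frac{51}{7}$ ($s = -8 + \frac{1}{7} \cdot 5 = -8 + \frac{5}{7} = - \frac{51}{7} \approx -7.2857$)
$V = - \frac{7}{121}$ ($V = \frac{1}{- \frac{51}{7} - 10} = \frac{1}{- \frac{121}{7}} = - \frac{7}{121} \approx -0.057851$)
$- 1884 V = \left(-1884\right) \left(- \frac{7}{121}\right) = \frac{13188}{121}$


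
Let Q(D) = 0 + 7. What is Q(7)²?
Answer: 49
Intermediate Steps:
Q(D) = 7
Q(7)² = 7² = 49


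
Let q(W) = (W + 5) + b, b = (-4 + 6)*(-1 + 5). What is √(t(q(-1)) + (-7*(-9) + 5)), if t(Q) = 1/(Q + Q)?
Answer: √9798/12 ≈ 8.2487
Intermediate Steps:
b = 8 (b = 2*4 = 8)
q(W) = 13 + W (q(W) = (W + 5) + 8 = (5 + W) + 8 = 13 + W)
t(Q) = 1/(2*Q)
√(t(q(-1)) + (-7*(-9) + 5)) = √(1/(2*(13 - 1)) + (-7*(-9) + 5)) = √((½)/12 + (63 + 5)) = √((½)*(1/12) + 68) = √(1/24 + 68) = √(1633/24) = √9798/12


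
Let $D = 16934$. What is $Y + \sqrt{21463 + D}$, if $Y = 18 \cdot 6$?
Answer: $108 + \sqrt{38397} \approx 303.95$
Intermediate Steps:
$Y = 108$
$Y + \sqrt{21463 + D} = 108 + \sqrt{21463 + 16934} = 108 + \sqrt{38397}$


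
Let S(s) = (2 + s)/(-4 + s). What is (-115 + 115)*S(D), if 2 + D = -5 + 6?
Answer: 0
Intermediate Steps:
D = -1 (D = -2 + (-5 + 6) = -2 + 1 = -1)
S(s) = (2 + s)/(-4 + s)
(-115 + 115)*S(D) = (-115 + 115)*((2 - 1)/(-4 - 1)) = 0*(1/(-5)) = 0*(-1/5*1) = 0*(-1/5) = 0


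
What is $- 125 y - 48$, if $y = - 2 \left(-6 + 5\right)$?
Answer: $-298$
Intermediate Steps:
$y = 2$ ($y = \left(-2\right) \left(-1\right) = 2$)
$- 125 y - 48 = \left(-125\right) 2 - 48 = -250 - 48 = -298$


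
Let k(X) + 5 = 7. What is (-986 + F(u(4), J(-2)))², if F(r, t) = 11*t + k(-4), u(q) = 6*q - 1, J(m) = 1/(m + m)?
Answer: 15578809/16 ≈ 9.7368e+5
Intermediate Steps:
J(m) = 1/(2*m)
k(X) = 2 (k(X) = -5 + 7 = 2)
u(q) = -1 + 6*q
F(r, t) = 2 + 11*t (F(r, t) = 11*t + 2 = 2 + 11*t)
(-986 + F(u(4), J(-2)))² = (-986 + (2 + 11*((½)/(-2))))² = (-986 + (2 + 11*((½)*(-½))))² = (-986 + (2 + 11*(-¼)))² = (-986 + (2 - 11/4))² = (-986 - ¾)² = (-3947/4)² = 15578809/16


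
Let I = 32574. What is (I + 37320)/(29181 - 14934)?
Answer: 7766/1583 ≈ 4.9059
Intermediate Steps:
(I + 37320)/(29181 - 14934) = (32574 + 37320)/(29181 - 14934) = 69894/14247 = 69894*(1/14247) = 7766/1583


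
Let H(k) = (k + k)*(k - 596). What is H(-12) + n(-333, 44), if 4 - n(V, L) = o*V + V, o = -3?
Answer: 13930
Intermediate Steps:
n(V, L) = 4 + 2*V (n(V, L) = 4 - (-3*V + V) = 4 - (-2)*V = 4 + 2*V)
H(k) = 2*k*(-596 + k) (H(k) = (2*k)*(-596 + k) = 2*k*(-596 + k))
H(-12) + n(-333, 44) = 2*(-12)*(-596 - 12) + (4 + 2*(-333)) = 2*(-12)*(-608) + (4 - 666) = 14592 - 662 = 13930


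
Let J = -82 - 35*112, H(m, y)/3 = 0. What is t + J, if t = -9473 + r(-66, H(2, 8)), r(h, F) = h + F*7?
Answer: -13541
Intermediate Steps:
H(m, y) = 0 (H(m, y) = 3*0 = 0)
r(h, F) = h + 7*F
J = -4002 (J = -82 - 3920 = -4002)
t = -9539 (t = -9473 + (-66 + 7*0) = -9473 + (-66 + 0) = -9473 - 66 = -9539)
t + J = -9539 - 4002 = -13541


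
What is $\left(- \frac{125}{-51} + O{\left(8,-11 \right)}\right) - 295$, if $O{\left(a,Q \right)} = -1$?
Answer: $- \frac{14971}{51} \approx -293.55$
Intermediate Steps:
$\left(- \frac{125}{-51} + O{\left(8,-11 \right)}\right) - 295 = \left(- \frac{125}{-51} - 1\right) - 295 = \left(\left(-125\right) \left(- \frac{1}{51}\right) - 1\right) - 295 = \left(\frac{125}{51} - 1\right) - 295 = \frac{74}{51} - 295 = - \frac{14971}{51}$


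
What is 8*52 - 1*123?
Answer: 293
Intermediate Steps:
8*52 - 1*123 = 416 - 123 = 293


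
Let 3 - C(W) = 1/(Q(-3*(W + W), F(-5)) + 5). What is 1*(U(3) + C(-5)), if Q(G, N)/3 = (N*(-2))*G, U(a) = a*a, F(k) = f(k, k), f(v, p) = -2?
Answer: 4379/365 ≈ 11.997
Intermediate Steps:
F(k) = -2
U(a) = a**2
Q(G, N) = -6*G*N (Q(G, N) = 3*((N*(-2))*G) = 3*((-2*N)*G) = 3*(-2*G*N) = -6*G*N)
C(W) = 3 - 1/(5 - 72*W) (C(W) = 3 - 1/(-6*(-3*(W + W))*(-2) + 5) = 3 - 1/(-6*(-6*W)*(-2) + 5) = 3 - 1/(-72*W + 5) = 3 - 1/(5 - 72*W))
1*(U(3) + C(-5)) = 1*(3**2 + 2*(-7 + 108*(-5))/(-5 + 72*(-5))) = 1*(9 + 2*(-7 - 540)/(-5 - 360)) = 1*(9 + 2*(-547)/(-365)) = 1*(9 + 2*(-1/365)*(-547)) = 1*(9 + 1094/365) = 1*(4379/365) = 4379/365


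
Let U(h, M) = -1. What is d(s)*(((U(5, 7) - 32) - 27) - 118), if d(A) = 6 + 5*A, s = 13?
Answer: -12638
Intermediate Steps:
d(s)*(((U(5, 7) - 32) - 27) - 118) = (6 + 5*13)*(((-1 - 32) - 27) - 118) = (6 + 65)*((-33 - 27) - 118) = 71*(-60 - 118) = 71*(-178) = -12638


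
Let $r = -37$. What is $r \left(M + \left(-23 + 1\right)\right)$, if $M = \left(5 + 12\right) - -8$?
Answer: $-111$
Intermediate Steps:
$M = 25$ ($M = 17 + 8 = 25$)
$r \left(M + \left(-23 + 1\right)\right) = - 37 \left(25 + \left(-23 + 1\right)\right) = - 37 \left(25 - 22\right) = \left(-37\right) 3 = -111$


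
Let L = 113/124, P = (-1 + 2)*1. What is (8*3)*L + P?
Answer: 709/31 ≈ 22.871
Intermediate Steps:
P = 1 (P = 1*1 = 1)
L = 113/124 (L = 113*(1/124) = 113/124 ≈ 0.91129)
(8*3)*L + P = (8*3)*(113/124) + 1 = 24*(113/124) + 1 = 678/31 + 1 = 709/31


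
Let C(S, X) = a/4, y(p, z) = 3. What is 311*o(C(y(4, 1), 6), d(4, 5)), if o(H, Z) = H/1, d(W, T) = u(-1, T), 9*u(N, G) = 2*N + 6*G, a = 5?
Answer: 1555/4 ≈ 388.75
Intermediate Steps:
u(N, G) = 2*G/3 + 2*N/9 (u(N, G) = (2*N + 6*G)/9 = 2*G/3 + 2*N/9)
d(W, T) = -2/9 + 2*T/3 (d(W, T) = 2*T/3 + (2/9)*(-1) = 2*T/3 - 2/9 = -2/9 + 2*T/3)
C(S, X) = 5/4
o(H, Z) = H (o(H, Z) = H*1 = H)
311*o(C(y(4, 1), 6), d(4, 5)) = 311*(5/4) = 1555/4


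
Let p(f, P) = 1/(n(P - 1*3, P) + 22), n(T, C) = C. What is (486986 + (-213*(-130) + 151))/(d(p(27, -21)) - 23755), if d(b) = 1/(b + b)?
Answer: -1029654/47509 ≈ -21.673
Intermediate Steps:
p(f, P) = 1/(22 + P) (p(f, P) = 1/(P + 22) = 1/(22 + P))
d(b) = 1/(2*b)
(486986 + (-213*(-130) + 151))/(d(p(27, -21)) - 23755) = (486986 + (-213*(-130) + 151))/(1/(2*(1/(22 - 21))) - 23755) = (486986 + (27690 + 151))/(1/(2*(1/1)) - 23755) = (486986 + 27841)/((1/2)/1 - 23755) = 514827/((1/2)*1 - 23755) = 514827/(1/2 - 23755) = 514827/(-47509/2) = 514827*(-2/47509) = -1029654/47509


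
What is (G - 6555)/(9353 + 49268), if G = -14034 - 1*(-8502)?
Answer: -12087/58621 ≈ -0.20619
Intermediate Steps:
G = -5532 (G = -14034 + 8502 = -5532)
(G - 6555)/(9353 + 49268) = (-5532 - 6555)/(9353 + 49268) = -12087/58621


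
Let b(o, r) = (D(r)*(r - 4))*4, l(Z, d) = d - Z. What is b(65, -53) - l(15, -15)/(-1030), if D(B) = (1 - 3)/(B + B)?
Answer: -23643/5459 ≈ -4.3310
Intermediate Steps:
D(B) = -1/B (D(B) = -2*1/(2*B) = -1/B)
b(o, r) = -4*(-4 + r)/r (b(o, r) = ((-1/r)*(r - 4))*4 = ((-1/r)*(-4 + r))*4 = -(-4 + r)/r*4 = -4*(-4 + r)/r)
b(65, -53) - l(15, -15)/(-1030) = (-4 + 16/(-53)) - (-15 - 1*15)/(-1030) = (-4 + 16*(-1/53)) - (-15 - 15)*(-1)/1030 = (-4 - 16/53) - (-30)*(-1)/1030 = -228/53 - 1*3/103 = -228/53 - 3/103 = -23643/5459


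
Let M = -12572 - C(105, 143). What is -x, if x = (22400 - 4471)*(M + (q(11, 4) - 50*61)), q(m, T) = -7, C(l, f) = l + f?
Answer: 284658733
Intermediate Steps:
C(l, f) = f + l
M = -12820 (M = -12572 - (143 + 105) = -12572 - 1*248 = -12572 - 248 = -12820)
x = -284658733 (x = (22400 - 4471)*(-12820 + (-7 - 50*61)) = 17929*(-12820 + (-7 - 3050)) = 17929*(-12820 - 3057) = 17929*(-15877) = -284658733)
-x = -1*(-284658733) = 284658733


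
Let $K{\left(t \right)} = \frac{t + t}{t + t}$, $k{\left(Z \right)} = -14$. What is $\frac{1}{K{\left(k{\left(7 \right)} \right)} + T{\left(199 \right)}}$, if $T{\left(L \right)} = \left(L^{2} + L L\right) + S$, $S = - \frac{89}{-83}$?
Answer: $\frac{83}{6573938} \approx 1.2626 \cdot 10^{-5}$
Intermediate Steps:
$S = \frac{89}{83}$ ($S = \left(-89\right) \left(- \frac{1}{83}\right) = \frac{89}{83} \approx 1.0723$)
$K{\left(t \right)} = 1$ ($K{\left(t \right)} = \frac{2 t}{2 t} = 2 t \frac{1}{2 t} = 1$)
$T{\left(L \right)} = \frac{89}{83} + 2 L^{2}$ ($T{\left(L \right)} = \left(L^{2} + L L\right) + \frac{89}{83} = \left(L^{2} + L^{2}\right) + \frac{89}{83} = 2 L^{2} + \frac{89}{83} = \frac{89}{83} + 2 L^{2}$)
$\frac{1}{K{\left(k{\left(7 \right)} \right)} + T{\left(199 \right)}} = \frac{1}{1 + \left(\frac{89}{83} + 2 \cdot 199^{2}\right)} = \frac{1}{1 + \left(\frac{89}{83} + 2 \cdot 39601\right)} = \frac{1}{1 + \left(\frac{89}{83} + 79202\right)} = \frac{1}{1 + \frac{6573855}{83}} = \frac{1}{\frac{6573938}{83}} = \frac{83}{6573938}$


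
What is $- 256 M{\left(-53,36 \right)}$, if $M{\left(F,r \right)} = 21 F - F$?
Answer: $271360$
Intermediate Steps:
$M{\left(F,r \right)} = 20 F$
$- 256 M{\left(-53,36 \right)} = - 256 \cdot 20 \left(-53\right) = \left(-256\right) \left(-1060\right) = 271360$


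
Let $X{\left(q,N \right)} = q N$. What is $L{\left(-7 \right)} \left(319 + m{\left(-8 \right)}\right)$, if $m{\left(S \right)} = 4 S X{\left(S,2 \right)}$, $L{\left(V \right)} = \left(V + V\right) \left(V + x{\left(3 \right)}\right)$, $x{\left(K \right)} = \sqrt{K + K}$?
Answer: $81438 - 11634 \sqrt{6} \approx 52941.0$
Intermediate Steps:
$X{\left(q,N \right)} = N q$
$x{\left(K \right)} = \sqrt{2} \sqrt{K}$ ($x{\left(K \right)} = \sqrt{2 K} = \sqrt{2} \sqrt{K}$)
$L{\left(V \right)} = 2 V \left(V + \sqrt{6}\right)$ ($L{\left(V \right)} = \left(V + V\right) \left(V + \sqrt{2} \sqrt{3}\right) = 2 V \left(V + \sqrt{6}\right)$)
$m{\left(S \right)} = 8 S^{2}$ ($m{\left(S \right)} = 4 S 2 S = 8 S^{2}$)
$L{\left(-7 \right)} \left(319 + m{\left(-8 \right)}\right) = 2 \left(-7\right) \left(-7 + \sqrt{6}\right) \left(319 + 8 \left(-8\right)^{2}\right) = \left(98 - 14 \sqrt{6}\right) \left(319 + 8 \cdot 64\right) = \left(98 - 14 \sqrt{6}\right) \left(319 + 512\right) = \left(98 - 14 \sqrt{6}\right) 831 = 81438 - 11634 \sqrt{6}$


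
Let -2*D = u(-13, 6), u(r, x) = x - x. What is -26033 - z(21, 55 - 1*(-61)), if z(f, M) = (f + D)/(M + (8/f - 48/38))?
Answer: -1195756135/45932 ≈ -26033.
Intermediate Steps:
u(r, x) = 0
D = 0 (D = -1/2*0 = 0)
z(f, M) = f/(-24/19 + M + 8/f) (z(f, M) = (f + 0)/(M + (8/f - 48/38)) = f/(M + (8/f - 48*1/38)) = f/(M + (8/f - 24/19)) = f/(M + (-24/19 + 8/f)) = f/(-24/19 + M + 8/f))
-26033 - z(21, 55 - 1*(-61)) = -26033 - 19*21**2/(152 - 24*21 + 19*(55 - 1*(-61))*21) = -26033 - 19*441/(152 - 504 + 19*(55 + 61)*21) = -26033 - 19*441/(152 - 504 + 19*116*21) = -26033 - 19*441/(152 - 504 + 46284) = -26033 - 19*441/45932 = -26033 - 1*8379/45932 = -26033 - 8379/45932 = -1195756135/45932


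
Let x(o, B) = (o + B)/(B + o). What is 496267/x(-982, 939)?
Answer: 496267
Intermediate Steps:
x(o, B) = 1 (x(o, B) = (B + o)/(B + o) = 1)
496267/x(-982, 939) = 496267/1 = 496267*1 = 496267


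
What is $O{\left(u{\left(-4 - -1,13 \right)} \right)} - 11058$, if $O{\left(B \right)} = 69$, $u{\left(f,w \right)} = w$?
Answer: $-10989$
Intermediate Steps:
$O{\left(u{\left(-4 - -1,13 \right)} \right)} - 11058 = 69 - 11058 = -10989$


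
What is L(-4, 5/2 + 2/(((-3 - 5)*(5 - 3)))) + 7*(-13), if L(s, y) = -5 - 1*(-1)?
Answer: -95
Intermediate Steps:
L(s, y) = -4 (L(s, y) = -5 + 1 = -4)
L(-4, 5/2 + 2/(((-3 - 5)*(5 - 3)))) + 7*(-13) = -4 + 7*(-13) = -4 - 91 = -95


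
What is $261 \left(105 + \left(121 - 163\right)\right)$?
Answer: $16443$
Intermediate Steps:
$261 \left(105 + \left(121 - 163\right)\right) = 261 \left(105 - 42\right) = 261 \cdot 63 = 16443$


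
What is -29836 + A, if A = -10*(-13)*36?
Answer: -25156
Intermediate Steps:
A = 4680 (A = 130*36 = 4680)
-29836 + A = -29836 + 4680 = -25156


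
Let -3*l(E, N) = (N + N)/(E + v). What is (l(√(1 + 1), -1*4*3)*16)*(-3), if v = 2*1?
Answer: -384 + 192*√2 ≈ -112.47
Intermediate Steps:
v = 2
l(E, N) = -2*N/(3*(2 + E)) (l(E, N) = -(N + N)/(3*(E + 2)) = -2*N/(3*(2 + E)))
(l(√(1 + 1), -1*4*3)*16)*(-3) = (-2*-1*4*3/(6 + 3*√(1 + 1))*16)*(-3) = (-2*(-4*3)/(6 + 3*√2)*16)*(-3) = (-2*(-12)/(6 + 3*√2)*16)*(-3) = ((24/(6 + 3*√2))*16)*(-3) = (384/(6 + 3*√2))*(-3) = -1152/(6 + 3*√2)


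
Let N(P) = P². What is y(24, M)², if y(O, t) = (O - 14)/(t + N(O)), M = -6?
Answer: 1/3249 ≈ 0.00030779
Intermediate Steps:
y(O, t) = (-14 + O)/(t + O²) (y(O, t) = (O - 14)/(t + O²) = (-14 + O)/(t + O²))
y(24, M)² = ((-14 + 24)/(-6 + 24²))² = (10/(-6 + 576))² = (10/570)² = ((1/570)*10)² = (1/57)² = 1/3249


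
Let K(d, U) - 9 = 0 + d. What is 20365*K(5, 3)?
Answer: 285110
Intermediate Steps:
K(d, U) = 9 + d (K(d, U) = 9 + (0 + d) = 9 + d)
20365*K(5, 3) = 20365*(9 + 5) = 20365*14 = 285110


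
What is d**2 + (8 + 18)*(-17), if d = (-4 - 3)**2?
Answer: 1959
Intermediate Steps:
d = 49 (d = (-7)**2 = 49)
d**2 + (8 + 18)*(-17) = 49**2 + (8 + 18)*(-17) = 2401 + 26*(-17) = 2401 - 442 = 1959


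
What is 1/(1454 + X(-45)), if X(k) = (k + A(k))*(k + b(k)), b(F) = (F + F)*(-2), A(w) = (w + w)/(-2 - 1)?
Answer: -1/571 ≈ -0.0017513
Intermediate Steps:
A(w) = -2*w/3 (A(w) = (2*w)/(-3) = (2*w)*(-⅓) = -2*w/3)
b(F) = -4*F (b(F) = (2*F)*(-2) = -4*F)
X(k) = -k² (X(k) = (k - 2*k/3)*(k - 4*k) = (k/3)*(-3*k) = -k²)
1/(1454 + X(-45)) = 1/(1454 - 1*(-45)²) = 1/(1454 - 1*2025) = 1/(1454 - 2025) = 1/(-571) = -1/571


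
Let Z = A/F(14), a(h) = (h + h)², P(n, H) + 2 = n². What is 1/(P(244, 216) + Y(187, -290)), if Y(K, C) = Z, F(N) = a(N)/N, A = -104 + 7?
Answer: 56/3333807 ≈ 1.6798e-5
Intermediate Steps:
P(n, H) = -2 + n²
A = -97
a(h) = 4*h² (a(h) = (2*h)² = 4*h²)
F(N) = 4*N (F(N) = (4*N²)/N = 4*N)
Z = -97/56 (Z = -97/(4*14) = -97/56 ≈ -1.7321)
Y(K, C) = -97/56
1/(P(244, 216) + Y(187, -290)) = 1/((-2 + 244²) - 97/56) = 1/((-2 + 59536) - 97/56) = 1/(59534 - 97/56) = 1/(3333807/56) = 56/3333807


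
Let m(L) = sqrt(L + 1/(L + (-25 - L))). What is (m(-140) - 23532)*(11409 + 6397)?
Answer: -419010792 + 53418*I*sqrt(389)/5 ≈ -4.1901e+8 + 2.1071e+5*I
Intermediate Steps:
m(L) = sqrt(-1/25 + L) (m(L) = sqrt(L + 1/(-25)) = sqrt(L - 1/25) = sqrt(-1/25 + L))
(m(-140) - 23532)*(11409 + 6397) = (sqrt(-1 + 25*(-140))/5 - 23532)*(11409 + 6397) = (sqrt(-1 - 3500)/5 - 23532)*17806 = (sqrt(-3501)/5 - 23532)*17806 = ((3*I*sqrt(389))/5 - 23532)*17806 = (3*I*sqrt(389)/5 - 23532)*17806 = (-23532 + 3*I*sqrt(389)/5)*17806 = -419010792 + 53418*I*sqrt(389)/5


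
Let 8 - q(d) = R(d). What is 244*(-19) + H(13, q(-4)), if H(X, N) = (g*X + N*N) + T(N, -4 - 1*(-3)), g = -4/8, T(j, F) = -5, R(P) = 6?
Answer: -9287/2 ≈ -4643.5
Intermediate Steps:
q(d) = 2 (q(d) = 8 - 1*6 = 8 - 6 = 2)
g = -½ (g = -4*⅛ = -½ ≈ -0.50000)
H(X, N) = -5 + N² - X/2 (H(X, N) = (-X/2 + N*N) - 5 = (-X/2 + N²) - 5 = (N² - X/2) - 5 = -5 + N² - X/2)
244*(-19) + H(13, q(-4)) = 244*(-19) + (-5 + 2² - ½*13) = -4636 + (-5 + 4 - 13/2) = -4636 - 15/2 = -9287/2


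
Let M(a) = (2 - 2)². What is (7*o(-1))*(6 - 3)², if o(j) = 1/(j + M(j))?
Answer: -63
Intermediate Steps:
M(a) = 0 (M(a) = 0² = 0)
o(j) = 1/j (o(j) = 1/(j + 0) = 1/j)
(7*o(-1))*(6 - 3)² = (7/(-1))*(6 - 3)² = (7*(-1))*3² = -7*9 = -63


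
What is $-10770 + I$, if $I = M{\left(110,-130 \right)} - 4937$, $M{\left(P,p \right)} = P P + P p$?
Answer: $-17907$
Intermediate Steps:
$M{\left(P,p \right)} = P^{2} + P p$
$I = -7137$ ($I = 110 \left(110 - 130\right) - 4937 = 110 \left(-20\right) - 4937 = -2200 - 4937 = -7137$)
$-10770 + I = -10770 - 7137 = -17907$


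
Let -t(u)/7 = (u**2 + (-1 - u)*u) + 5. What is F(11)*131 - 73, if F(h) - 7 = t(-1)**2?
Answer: 231928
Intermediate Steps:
t(u) = -35 - 7*u**2 - 7*u*(-1 - u) (t(u) = -7*((u**2 + (-1 - u)*u) + 5) = -7*((u**2 + u*(-1 - u)) + 5) = -7*(5 + u**2 + u*(-1 - u)) = -35 - 7*u**2 - 7*u*(-1 - u))
F(h) = 1771 (F(h) = 7 + (-35 + 7*(-1))**2 = 7 + (-35 - 7)**2 = 7 + (-42)**2 = 7 + 1764 = 1771)
F(11)*131 - 73 = 1771*131 - 73 = 232001 - 73 = 231928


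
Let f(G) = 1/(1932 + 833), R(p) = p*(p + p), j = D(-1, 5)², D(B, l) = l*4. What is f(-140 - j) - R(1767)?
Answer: -17266258169/2765 ≈ -6.2446e+6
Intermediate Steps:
D(B, l) = 4*l
j = 400 (j = (4*5)² = 20² = 400)
R(p) = 2*p² (R(p) = p*(2*p) = 2*p²)
f(G) = 1/2765
f(-140 - j) - R(1767) = 1/2765 - 2*1767² = 1/2765 - 2*3122289 = 1/2765 - 1*6244578 = 1/2765 - 6244578 = -17266258169/2765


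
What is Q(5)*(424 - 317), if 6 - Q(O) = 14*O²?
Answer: -36808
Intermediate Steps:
Q(O) = 6 - 14*O²
Q(5)*(424 - 317) = (6 - 14*5²)*(424 - 317) = (6 - 14*25)*107 = (6 - 350)*107 = -344*107 = -36808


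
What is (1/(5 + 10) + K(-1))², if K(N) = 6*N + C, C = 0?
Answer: 7921/225 ≈ 35.204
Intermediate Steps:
K(N) = 6*N (K(N) = 6*N + 0 = 6*N)
(1/(5 + 10) + K(-1))² = (1/(5 + 10) + 6*(-1))² = (1/15 - 6)² = (-89/15)² = 7921/225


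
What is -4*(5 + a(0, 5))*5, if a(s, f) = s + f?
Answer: -200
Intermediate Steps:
a(s, f) = f + s
-4*(5 + a(0, 5))*5 = -4*(5 + (5 + 0))*5 = -4*(5 + 5)*5 = -40*5 = -4*50 = -200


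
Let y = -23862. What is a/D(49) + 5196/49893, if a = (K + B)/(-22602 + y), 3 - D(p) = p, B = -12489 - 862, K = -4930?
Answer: 3397848497/35546168064 ≈ 0.095590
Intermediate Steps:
B = -13351
D(p) = 3 - p
a = 18281/46464 (a = (-4930 - 13351)/(-22602 - 23862) = -18281/(-46464) = -18281*(-1/46464) = 18281/46464 ≈ 0.39344)
a/D(49) + 5196/49893 = 18281/(46464*(3 - 1*49)) + 5196/49893 = 18281/(46464*(3 - 49)) + 5196*(1/49893) = (18281/46464)/(-46) + 1732/16631 = (18281/46464)*(-1/46) + 1732/16631 = -18281/2137344 + 1732/16631 = 3397848497/35546168064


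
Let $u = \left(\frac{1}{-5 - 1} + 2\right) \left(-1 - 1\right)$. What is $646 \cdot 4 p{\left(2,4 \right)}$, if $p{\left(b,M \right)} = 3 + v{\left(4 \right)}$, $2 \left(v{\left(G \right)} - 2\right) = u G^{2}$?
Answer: $- \frac{188632}{3} \approx -62877.0$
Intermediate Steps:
$u = - \frac{11}{3}$ ($u = \left(\frac{1}{-6} + 2\right) \left(-2\right) = \left(- \frac{1}{6} + 2\right) \left(-2\right) = \frac{11}{6} \left(-2\right) = - \frac{11}{3} \approx -3.6667$)
$v{\left(G \right)} = 2 - \frac{11 G^{2}}{6}$ ($v{\left(G \right)} = 2 + \frac{\left(- \frac{11}{3}\right) G^{2}}{2} = 2 - \frac{11 G^{2}}{6}$)
$p{\left(b,M \right)} = - \frac{73}{3}$ ($p{\left(b,M \right)} = 3 + \left(2 - \frac{11 \cdot 4^{2}}{6}\right) = 3 + \left(2 - \frac{88}{3}\right) = 3 - \frac{82}{3} = - \frac{73}{3}$)
$646 \cdot 4 p{\left(2,4 \right)} = 646 \cdot 4 \left(- \frac{73}{3}\right) = 646 \left(- \frac{292}{3}\right) = - \frac{188632}{3}$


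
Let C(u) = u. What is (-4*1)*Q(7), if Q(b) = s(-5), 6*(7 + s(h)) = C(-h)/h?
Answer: 86/3 ≈ 28.667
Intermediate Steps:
s(h) = -43/6 (s(h) = -7 + ((-h)/h)/6 = -7 + (1/6)*(-1) = -7 - 1/6 = -43/6)
Q(b) = -43/6
(-4*1)*Q(7) = -4*1*(-43/6) = -4*(-43/6) = 86/3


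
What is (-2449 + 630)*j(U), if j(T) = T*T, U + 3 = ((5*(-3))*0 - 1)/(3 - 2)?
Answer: -29104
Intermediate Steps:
U = -4 (U = -3 + ((5*(-3))*0 - 1)/(3 - 2) = -3 + (-15*0 - 1)/1 = -3 + (0 - 1)*1 = -3 - 1*1 = -3 - 1 = -4)
j(T) = T²
(-2449 + 630)*j(U) = (-2449 + 630)*(-4)² = -1819*16 = -29104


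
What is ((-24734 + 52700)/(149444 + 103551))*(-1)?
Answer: -27966/252995 ≈ -0.11054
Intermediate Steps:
((-24734 + 52700)/(149444 + 103551))*(-1) = (27966/252995)*(-1) = -27966/252995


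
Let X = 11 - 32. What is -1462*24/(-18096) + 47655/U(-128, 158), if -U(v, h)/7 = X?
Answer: 6024464/18473 ≈ 326.12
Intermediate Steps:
X = -21
U(v, h) = 147 (U(v, h) = -7*(-21) = 147)
-1462*24/(-18096) + 47655/U(-128, 158) = -1462*24/(-18096) + 47655/147 = -35088*(-1/18096) + 47655*(1/147) = 731/377 + 15885/49 = 6024464/18473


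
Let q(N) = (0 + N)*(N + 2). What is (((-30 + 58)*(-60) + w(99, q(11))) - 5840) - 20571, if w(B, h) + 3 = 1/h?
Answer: -4017441/143 ≈ -28094.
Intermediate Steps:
q(N) = N*(2 + N)
w(B, h) = -3 + 1/h
(((-30 + 58)*(-60) + w(99, q(11))) - 5840) - 20571 = (((-30 + 58)*(-60) + (-3 + 1/(11*(2 + 11)))) - 5840) - 20571 = ((28*(-60) + (-3 + 1/(11*13))) - 5840) - 20571 = ((-1680 + (-3 + 1/143)) - 5840) - 20571 = ((-1680 - 428/143) - 5840) - 20571 = (-240668/143 - 5840) - 20571 = -1075788/143 - 20571 = -4017441/143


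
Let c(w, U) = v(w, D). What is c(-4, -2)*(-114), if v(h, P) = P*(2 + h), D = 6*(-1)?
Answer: -1368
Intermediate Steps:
D = -6
c(w, U) = -12 - 6*w (c(w, U) = -6*(2 + w) = -12 - 6*w)
c(-4, -2)*(-114) = (-12 - 6*(-4))*(-114) = (-12 + 24)*(-114) = 12*(-114) = -1368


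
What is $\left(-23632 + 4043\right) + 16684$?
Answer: $-2905$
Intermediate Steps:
$\left(-23632 + 4043\right) + 16684 = -19589 + 16684 = -2905$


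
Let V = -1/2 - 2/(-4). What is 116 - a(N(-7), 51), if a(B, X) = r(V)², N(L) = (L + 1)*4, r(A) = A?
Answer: 116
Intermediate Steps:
V = 0 (V = -1*½ - 2*(-¼) = -½ + ½ = 0)
N(L) = 4 + 4*L (N(L) = (1 + L)*4 = 4 + 4*L)
a(B, X) = 0 (a(B, X) = 0² = 0)
116 - a(N(-7), 51) = 116 - 1*0 = 116 + 0 = 116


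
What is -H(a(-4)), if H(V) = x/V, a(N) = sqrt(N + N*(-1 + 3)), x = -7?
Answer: -7*I*sqrt(3)/6 ≈ -2.0207*I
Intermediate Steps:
a(N) = sqrt(3)*sqrt(N) (a(N) = sqrt(N + N*2) = sqrt(N + 2*N) = sqrt(3*N) = sqrt(3)*sqrt(N))
H(V) = -7/V
-H(a(-4)) = -(-7)/(sqrt(3)*sqrt(-4)) = -(-7)/(sqrt(3)*(2*I)) = -(-7)/(2*I*sqrt(3)) = -(-7)*(-I*sqrt(3)/6) = -7*I*sqrt(3)/6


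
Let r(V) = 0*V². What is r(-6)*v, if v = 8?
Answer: 0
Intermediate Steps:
r(V) = 0
r(-6)*v = 0*8 = 0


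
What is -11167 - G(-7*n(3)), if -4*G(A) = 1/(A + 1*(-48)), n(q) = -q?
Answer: -1206037/108 ≈ -11167.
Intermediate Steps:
G(A) = -1/(4*(-48 + A)) (G(A) = -1/(4*(A + 1*(-48))) = -1/(4*(A - 48)) = -1/(4*(-48 + A)))
-11167 - G(-7*n(3)) = -11167 - (-1)/(-192 + 4*(-(-7)*3)) = -11167 - (-1)/(-192 + 4*(-7*(-3))) = -11167 - (-1)/(-192 + 4*21) = -11167 - (-1)/(-192 + 84) = -11167 - (-1)/(-108) = -11167 - (-1)*(-1)/108 = -11167 - 1*1/108 = -11167 - 1/108 = -1206037/108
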